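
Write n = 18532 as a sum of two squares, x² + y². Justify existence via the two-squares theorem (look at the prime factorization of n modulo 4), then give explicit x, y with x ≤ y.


Step 1: Factor n = 18532 = 2^2 · 41 · 113.
Step 2: Check the mod-4 condition on each prime factor: 2 = 2 (special); 41 ≡ 1 (mod 4), exponent 1; 113 ≡ 1 (mod 4), exponent 1.
All primes ≡ 3 (mod 4) appear to even exponent (or don't appear), so by the two-squares theorem n IS expressible as a sum of two squares.
Step 3: Build a representation. Group n = k² · m with k = 2 and m = 41 · 113 = 4633 (a product of primes ≡ 1 (mod 4)); a representation of m scales to one of n via (k·x)² + (k·y)² = k²(x² + y²). Each prime p ≡ 1 (mod 4) is itself a sum of two squares; find a² by testing p − a² for a perfect square:
  41: 41 − 1² = 40, 41 − 2² = 37, 41 − 3² = 32, 41 − 4² = 25 = 5² ⇒ 41 = 4² + 5².
  113: 113 − 1² = 112, 113 − 2² = 109, 113 − 3² = 104, 113 − 4² = 97, 113 − 5² = 88, 113 − 6² = 77, 113 − 7² = 64 = 8² ⇒ 113 = 7² + 8².
  Combine using the Brahmagupta–Fibonacci identity (a² + b²)(c² + d²) = (ac − bd)² + (ad + bc)² = (ac + bd)² + (ad − bc)²:
  41 · 113 = 4633: from (4² + 5²)(7² + 8²), take (4·7 − 5·8, 4·8 + 5·7) = (28 − 40, 32 + 35) = (-12, 67); dropping signs (only squares matter) gives (12, 67); check 12² + 67² = 144 + 4489 = 4633 ✓.
  Scale by k = 2: (2·12, 2·67) = (24, 134).
Step 4: Order so x ≤ y and verify: 24² + 134² = 576 + 17956 = 18532 = n. ✓

n = 18532 = 24² + 134² (one valid representation with x ≤ y).


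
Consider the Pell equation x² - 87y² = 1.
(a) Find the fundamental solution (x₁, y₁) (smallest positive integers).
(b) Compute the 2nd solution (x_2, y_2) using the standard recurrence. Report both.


Step 1: Find the fundamental solution (x₁, y₁) of x² - 87y² = 1.
  Expand √87 as a continued fraction. a₀ = ⌊√87⌋ = 9; iterate m_{k+1} = d_k·a_k − m_k, d_{k+1} = (87 − m_{k+1}²)/d_k, a_{k+1} = ⌊(a₀ + m_{k+1})/d_{k+1}⌋ (starting m₀ = 0, d₀ = 1), with convergents p_k = a_k·p_{k-1} + p_{k-2}, q_k = a_k·q_{k-1} + q_{k-2} (p₋₁ = 1, q₋₁ = 0):
  k = 0: a₀ = 9; p₀/q₀ = 9/1; p₀² − 87·q₀² = 81 − 87 = -6.
  k = 1: m = 9, d = 6, a = ⌊(9 + 9)/6⌋ = 3; p/q = (3·9 + 1)/(3·1 + 0) = 28/3; p² − 87·q² = 784 − 783 = 1.
  The first convergent with p² − 87·q² = 1 gives the fundamental solution (x₁, y₁) = (28, 3).
Step 2: Apply the recurrence (x_{n+1}, y_{n+1}) = (x₁x_n + 87y₁y_n, x₁y_n + y₁x_n) repeatedly.
  From (x_1, y_1) = (28, 3): x_2 = 28·28 + 87·3·3 = 1567; y_2 = 28·3 + 3·28 = 168.
Step 3: Verify x_2² - 87·y_2² = 2455489 - 2455488 = 1 (should be 1). ✓

(x_1, y_1) = (28, 3); (x_2, y_2) = (1567, 168).


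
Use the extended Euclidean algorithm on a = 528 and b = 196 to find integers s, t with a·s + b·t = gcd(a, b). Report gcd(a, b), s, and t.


Euclidean algorithm on (528, 196) — divide until remainder is 0:
  528 = 2 · 196 + 136
  196 = 1 · 136 + 60
  136 = 2 · 60 + 16
  60 = 3 · 16 + 12
  16 = 1 · 12 + 4
  12 = 3 · 4 + 0
gcd(528, 196) = 4.
Track Bezout coefficients alongside the remainders: start with r₀ = 528 = a·1 + b·0 (s = 1, t = 0) and r₁ = 196 = a·0 + b·1 (s = 0, t = 1); each new remainder r_{k+1} = r_{k-1} − q_k·r_k inherits s_{k+1} = s_{k-1} − q_k·s_k, t_{k+1} = t_{k-1} − q_k·t_k, so r_k = a·s_k + b·t_k at every step:
  q = 2: r = 136, s = 1 − 2·0 = 1, t = 0 − 2·1 = -2  (check: 528·1 + 196·(-2) = 136)
  q = 1: r = 60, s = 0 − 1·1 = -1, t = 1 − 1·(-2) = 3  (check: 528·(-1) + 196·3 = 60)
  q = 2: r = 16, s = 1 − 2·(-1) = 3, t = -2 − 2·3 = -8  (check: 528·3 + 196·(-8) = 16)
  q = 3: r = 12, s = -1 − 3·3 = -10, t = 3 − 3·(-8) = 27  (check: 528·(-10) + 196·27 = 12)
  q = 1: r = 4, s = 3 − 1·(-10) = 13, t = -8 − 1·27 = -35  (check: 528·13 + 196·(-35) = 4)
The row with r = 4 (the gcd) gives the Bezout coefficients s = 13, t = -35.
Result: 528 · (13) + 196 · (-35) = 4.

gcd(528, 196) = 4; s = 13, t = -35 (check: 528·13 + 196·(-35) = 4).


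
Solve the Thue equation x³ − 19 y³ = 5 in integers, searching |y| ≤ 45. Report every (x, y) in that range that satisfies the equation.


The equation is x³ - 19y³ = 5. For fixed y, x³ = 19·y³ + 5, so a solution requires the RHS to be a perfect cube.
Strategy: iterate y from -45 to 45, compute RHS = 19·y³ + 5, and check whether it is a (positive or negative) perfect cube.
Check small values of y:
  y = 0: RHS = 5 is not a perfect cube.
  y = 1: RHS = 24 is not a perfect cube.
  y = -1: RHS = -14 is not a perfect cube.
  y = 2: RHS = 157 is not a perfect cube.
  y = -2: RHS = -147 is not a perfect cube.
  y = 3: RHS = 518 is not a perfect cube.
  y = -3: RHS = -508 is not a perfect cube.
Continuing the search up to |y| = 45 finds no solutions either.
No (x, y) in the scanned range satisfies the equation.

No integer solutions with |y| ≤ 45.


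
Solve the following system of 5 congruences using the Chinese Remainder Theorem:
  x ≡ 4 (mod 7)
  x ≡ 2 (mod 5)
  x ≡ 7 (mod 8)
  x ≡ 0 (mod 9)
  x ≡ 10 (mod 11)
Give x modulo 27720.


Product of moduli M = 7 · 5 · 8 · 9 · 11 = 27720.
Merge one congruence at a time:
  Start: x ≡ 4 (mod 7).
  Combine with x ≡ 2 (mod 5); new modulus lcm = 35.
    Write x = 4 + 7·t and substitute into x ≡ 2 (mod 5): 7·t ≡ 2 − 4 = -2 (mod 5).
    Reduce coefficients mod 5: 2·t ≡ 3 (mod 5).
    The inverse of 2 mod 5 is 3 (since 2·3 = 6 = 1·5 + 1), so t ≡ 3·3 = 9 ≡ 4 (mod 5).
    Then x = 4 + 7·4 = 32, valid modulo lcm(7, 5) = 35: x ≡ 32 (mod 35).
  Combine with x ≡ 7 (mod 8); new modulus lcm = 280.
    Write x = 32 + 35·t and substitute into x ≡ 7 (mod 8): 35·t ≡ 7 − 32 = -25 (mod 8).
    Reduce coefficients mod 8: 3·t ≡ 7 (mod 8).
    The inverse of 3 mod 8 is 3 (since 3·3 = 9 = 1·8 + 1), so t ≡ 3·7 = 21 ≡ 5 (mod 8).
    Then x = 32 + 35·5 = 207, valid modulo lcm(35, 8) = 280: x ≡ 207 (mod 280).
  Combine with x ≡ 0 (mod 9); new modulus lcm = 2520.
    Write x = 207 + 280·t and substitute into x ≡ 0 (mod 9): 280·t ≡ 0 − 207 = -207 (mod 9).
    Reduce coefficients mod 9: 1·t ≡ 0 (mod 9).
    So t ≡ 0 (mod 9).
    Then x = 207 + 280·0 = 207, valid modulo lcm(280, 9) = 2520: x ≡ 207 (mod 2520).
  Combine with x ≡ 10 (mod 11); new modulus lcm = 27720.
    Write x = 207 + 2520·t and substitute into x ≡ 10 (mod 11): 2520·t ≡ 10 − 207 = -197 (mod 11).
    Reduce coefficients mod 11: 1·t ≡ 1 (mod 11).
    So t ≡ 1 (mod 11).
    Then x = 207 + 2520·1 = 2727, valid modulo lcm(2520, 11) = 27720: x ≡ 2727 (mod 27720).
Verify against each original: 2727 mod 7 = 4, 2727 mod 5 = 2, 2727 mod 8 = 7, 2727 mod 9 = 0, 2727 mod 11 = 10.

x ≡ 2727 (mod 27720).


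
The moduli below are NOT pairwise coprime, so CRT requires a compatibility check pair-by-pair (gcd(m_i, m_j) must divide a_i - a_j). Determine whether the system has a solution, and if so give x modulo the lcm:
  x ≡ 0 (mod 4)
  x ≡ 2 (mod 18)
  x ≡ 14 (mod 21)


Moduli 4, 18, 21 are not pairwise coprime, so CRT works modulo lcm(m_i) when all pairwise compatibility conditions hold.
Pairwise compatibility: gcd(m_i, m_j) must divide a_i - a_j for every pair.
Merge one congruence at a time:
  Start: x ≡ 0 (mod 4).
  Combine with x ≡ 2 (mod 18): gcd(4, 18) = 2; 2 - 0 = 2, which IS divisible by 2, so compatible.
    Write x = 0 + 4·t and substitute into x ≡ 2 (mod 18): 4·t ≡ 2 − 0 = 2 (mod 18).
    Divide the congruence (and modulus) by g = 2: 2·t ≡ 1 (mod 9).
    The inverse of 2 mod 9 is 5 (since 2·5 = 10 = 1·9 + 1), so t ≡ 5·1 = 5 ≡ 5 (mod 9).
    Then x = 0 + 4·5 = 20, valid modulo lcm(4, 18) = 36: x ≡ 20 (mod 36).
  Combine with x ≡ 14 (mod 21): gcd(36, 21) = 3; 14 - 20 = -6, which IS divisible by 3, so compatible.
    Write x = 20 + 36·t and substitute into x ≡ 14 (mod 21): 36·t ≡ 14 − 20 = -6 (mod 21).
    Divide the congruence (and modulus) by g = 3: 12·t ≡ -2 (mod 7).
    Reduce coefficients mod 7: 5·t ≡ 5 (mod 7).
    The inverse of 5 mod 7 is 3 (since 5·3 = 15 = 2·7 + 1), so t ≡ 3·5 = 15 ≡ 1 (mod 7).
    Then x = 20 + 36·1 = 56, valid modulo lcm(36, 21) = 252: x ≡ 56 (mod 252).
Verify: 56 mod 4 = 0, 56 mod 18 = 2, 56 mod 21 = 14.

x ≡ 56 (mod 252).


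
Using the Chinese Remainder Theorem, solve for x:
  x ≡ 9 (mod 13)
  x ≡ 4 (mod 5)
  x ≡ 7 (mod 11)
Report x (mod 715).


Moduli 13, 5, 11 are pairwise coprime; by CRT there is a unique solution modulo M = 13 · 5 · 11 = 715.
Solve pairwise, accumulating the modulus:
  Start with x ≡ 9 (mod 13).
  Combine with x ≡ 4 (mod 5): since gcd(13, 5) = 1, we get a unique residue mod 65.
    Write x = 9 + 13·t and substitute into x ≡ 4 (mod 5): 13·t ≡ 4 − 9 = -5 (mod 5).
    Reduce coefficients mod 5: 3·t ≡ 0 (mod 5).
    The inverse of 3 mod 5 is 2 (since 3·2 = 6 = 1·5 + 1), so t ≡ 2·0 = 0 ≡ 0 (mod 5).
    Then x = 9 + 13·0 = 9, valid modulo lcm(13, 5) = 65: x ≡ 9 (mod 65).
  Combine with x ≡ 7 (mod 11): since gcd(65, 11) = 1, we get a unique residue mod 715.
    Write x = 9 + 65·t and substitute into x ≡ 7 (mod 11): 65·t ≡ 7 − 9 = -2 (mod 11).
    Reduce coefficients mod 11: 10·t ≡ 9 (mod 11).
    The inverse of 10 mod 11 is 10 (since 10·10 = 100 = 9·11 + 1), so t ≡ 10·9 = 90 ≡ 2 (mod 11).
    Then x = 9 + 65·2 = 139, valid modulo lcm(65, 11) = 715: x ≡ 139 (mod 715).
Verify: 139 mod 13 = 9 ✓, 139 mod 5 = 4 ✓, 139 mod 11 = 7 ✓.

x ≡ 139 (mod 715).


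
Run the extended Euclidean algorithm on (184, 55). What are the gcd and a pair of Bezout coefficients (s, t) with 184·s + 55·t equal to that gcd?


Euclidean algorithm on (184, 55) — divide until remainder is 0:
  184 = 3 · 55 + 19
  55 = 2 · 19 + 17
  19 = 1 · 17 + 2
  17 = 8 · 2 + 1
  2 = 2 · 1 + 0
gcd(184, 55) = 1.
Track Bezout coefficients alongside the remainders: start with r₀ = 184 = a·1 + b·0 (s = 1, t = 0) and r₁ = 55 = a·0 + b·1 (s = 0, t = 1); each new remainder r_{k+1} = r_{k-1} − q_k·r_k inherits s_{k+1} = s_{k-1} − q_k·s_k, t_{k+1} = t_{k-1} − q_k·t_k, so r_k = a·s_k + b·t_k at every step:
  q = 3: r = 19, s = 1 − 3·0 = 1, t = 0 − 3·1 = -3  (check: 184·1 + 55·(-3) = 19)
  q = 2: r = 17, s = 0 − 2·1 = -2, t = 1 − 2·(-3) = 7  (check: 184·(-2) + 55·7 = 17)
  q = 1: r = 2, s = 1 − 1·(-2) = 3, t = -3 − 1·7 = -10  (check: 184·3 + 55·(-10) = 2)
  q = 8: r = 1, s = -2 − 8·3 = -26, t = 7 − 8·(-10) = 87  (check: 184·(-26) + 55·87 = 1)
The row with r = 1 (the gcd) gives the Bezout coefficients s = -26, t = 87.
Result: 184 · (-26) + 55 · (87) = 1.

gcd(184, 55) = 1; s = -26, t = 87 (check: 184·(-26) + 55·87 = 1).


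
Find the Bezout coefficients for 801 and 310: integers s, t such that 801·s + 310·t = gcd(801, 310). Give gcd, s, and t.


Euclidean algorithm on (801, 310) — divide until remainder is 0:
  801 = 2 · 310 + 181
  310 = 1 · 181 + 129
  181 = 1 · 129 + 52
  129 = 2 · 52 + 25
  52 = 2 · 25 + 2
  25 = 12 · 2 + 1
  2 = 2 · 1 + 0
gcd(801, 310) = 1.
Track Bezout coefficients alongside the remainders: start with r₀ = 801 = a·1 + b·0 (s = 1, t = 0) and r₁ = 310 = a·0 + b·1 (s = 0, t = 1); each new remainder r_{k+1} = r_{k-1} − q_k·r_k inherits s_{k+1} = s_{k-1} − q_k·s_k, t_{k+1} = t_{k-1} − q_k·t_k, so r_k = a·s_k + b·t_k at every step:
  q = 2: r = 181, s = 1 − 2·0 = 1, t = 0 − 2·1 = -2  (check: 801·1 + 310·(-2) = 181)
  q = 1: r = 129, s = 0 − 1·1 = -1, t = 1 − 1·(-2) = 3  (check: 801·(-1) + 310·3 = 129)
  q = 1: r = 52, s = 1 − 1·(-1) = 2, t = -2 − 1·3 = -5  (check: 801·2 + 310·(-5) = 52)
  q = 2: r = 25, s = -1 − 2·2 = -5, t = 3 − 2·(-5) = 13  (check: 801·(-5) + 310·13 = 25)
  q = 2: r = 2, s = 2 − 2·(-5) = 12, t = -5 − 2·13 = -31  (check: 801·12 + 310·(-31) = 2)
  q = 12: r = 1, s = -5 − 12·12 = -149, t = 13 − 12·(-31) = 385  (check: 801·(-149) + 310·385 = 1)
The row with r = 1 (the gcd) gives the Bezout coefficients s = -149, t = 385.
Result: 801 · (-149) + 310 · (385) = 1.

gcd(801, 310) = 1; s = -149, t = 385 (check: 801·(-149) + 310·385 = 1).


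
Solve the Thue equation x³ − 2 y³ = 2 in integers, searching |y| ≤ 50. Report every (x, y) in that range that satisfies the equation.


The equation is x³ - 2y³ = 2. For fixed y, x³ = 2·y³ + 2, so a solution requires the RHS to be a perfect cube.
Strategy: iterate y from -50 to 50, compute RHS = 2·y³ + 2, and check whether it is a (positive or negative) perfect cube.
Check small values of y:
  y = 0: RHS = 2 is not a perfect cube.
  y = 1: RHS = 4 is not a perfect cube.
  y = -1: RHS = 0 = (0)³ ⇒ x = 0 works.
  y = 2: RHS = 18 is not a perfect cube.
  y = -2: RHS = -14 is not a perfect cube.
  y = 3: RHS = 56 is not a perfect cube.
  y = -3: RHS = -52 is not a perfect cube.
Continuing the search up to |y| = 50 finds no further solutions beyond those listed.
Collected solutions: (0, -1).

Solutions (with |y| ≤ 50): (0, -1).


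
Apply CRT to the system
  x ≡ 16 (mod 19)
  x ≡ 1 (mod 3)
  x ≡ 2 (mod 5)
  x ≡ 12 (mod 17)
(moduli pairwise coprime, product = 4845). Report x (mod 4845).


Product of moduli M = 19 · 3 · 5 · 17 = 4845.
Merge one congruence at a time:
  Start: x ≡ 16 (mod 19).
  Combine with x ≡ 1 (mod 3); new modulus lcm = 57.
    Write x = 16 + 19·t and substitute into x ≡ 1 (mod 3): 19·t ≡ 1 − 16 = -15 (mod 3).
    Reduce coefficients mod 3: 1·t ≡ 0 (mod 3).
    So t ≡ 0 (mod 3).
    Then x = 16 + 19·0 = 16, valid modulo lcm(19, 3) = 57: x ≡ 16 (mod 57).
  Combine with x ≡ 2 (mod 5); new modulus lcm = 285.
    Write x = 16 + 57·t and substitute into x ≡ 2 (mod 5): 57·t ≡ 2 − 16 = -14 (mod 5).
    Reduce coefficients mod 5: 2·t ≡ 1 (mod 5).
    The inverse of 2 mod 5 is 3 (since 2·3 = 6 = 1·5 + 1), so t ≡ 3·1 = 3 ≡ 3 (mod 5).
    Then x = 16 + 57·3 = 187, valid modulo lcm(57, 5) = 285: x ≡ 187 (mod 285).
  Combine with x ≡ 12 (mod 17); new modulus lcm = 4845.
    Write x = 187 + 285·t and substitute into x ≡ 12 (mod 17): 285·t ≡ 12 − 187 = -175 (mod 17).
    Reduce coefficients mod 17: 13·t ≡ 12 (mod 17).
    The inverse of 13 mod 17 is 4 (since 13·4 = 52 = 3·17 + 1), so t ≡ 4·12 = 48 ≡ 14 (mod 17).
    Then x = 187 + 285·14 = 4177, valid modulo lcm(285, 17) = 4845: x ≡ 4177 (mod 4845).
Verify against each original: 4177 mod 19 = 16, 4177 mod 3 = 1, 4177 mod 5 = 2, 4177 mod 17 = 12.

x ≡ 4177 (mod 4845).


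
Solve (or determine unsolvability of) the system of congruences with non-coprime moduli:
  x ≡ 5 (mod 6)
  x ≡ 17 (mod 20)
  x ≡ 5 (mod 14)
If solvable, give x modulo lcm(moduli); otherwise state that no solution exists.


Moduli 6, 20, 14 are not pairwise coprime, so CRT works modulo lcm(m_i) when all pairwise compatibility conditions hold.
Pairwise compatibility: gcd(m_i, m_j) must divide a_i - a_j for every pair.
Merge one congruence at a time:
  Start: x ≡ 5 (mod 6).
  Combine with x ≡ 17 (mod 20): gcd(6, 20) = 2; 17 - 5 = 12, which IS divisible by 2, so compatible.
    Write x = 5 + 6·t and substitute into x ≡ 17 (mod 20): 6·t ≡ 17 − 5 = 12 (mod 20).
    Divide the congruence (and modulus) by g = 2: 3·t ≡ 6 (mod 10).
    The inverse of 3 mod 10 is 7 (since 3·7 = 21 = 2·10 + 1), so t ≡ 7·6 = 42 ≡ 2 (mod 10).
    Then x = 5 + 6·2 = 17, valid modulo lcm(6, 20) = 60: x ≡ 17 (mod 60).
  Combine with x ≡ 5 (mod 14): gcd(60, 14) = 2; 5 - 17 = -12, which IS divisible by 2, so compatible.
    Write x = 17 + 60·t and substitute into x ≡ 5 (mod 14): 60·t ≡ 5 − 17 = -12 (mod 14).
    Divide the congruence (and modulus) by g = 2: 30·t ≡ -6 (mod 7).
    Reduce coefficients mod 7: 2·t ≡ 1 (mod 7).
    The inverse of 2 mod 7 is 4 (since 2·4 = 8 = 1·7 + 1), so t ≡ 4·1 = 4 ≡ 4 (mod 7).
    Then x = 17 + 60·4 = 257, valid modulo lcm(60, 14) = 420: x ≡ 257 (mod 420).
Verify: 257 mod 6 = 5, 257 mod 20 = 17, 257 mod 14 = 5.

x ≡ 257 (mod 420).


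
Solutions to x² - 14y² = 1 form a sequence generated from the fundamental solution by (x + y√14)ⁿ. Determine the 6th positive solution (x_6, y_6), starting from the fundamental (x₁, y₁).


Step 1: Find the fundamental solution (x₁, y₁) of x² - 14y² = 1.
  Expand √14 as a continued fraction. a₀ = ⌊√14⌋ = 3; iterate m_{k+1} = d_k·a_k − m_k, d_{k+1} = (14 − m_{k+1}²)/d_k, a_{k+1} = ⌊(a₀ + m_{k+1})/d_{k+1}⌋ (starting m₀ = 0, d₀ = 1), with convergents p_k = a_k·p_{k-1} + p_{k-2}, q_k = a_k·q_{k-1} + q_{k-2} (p₋₁ = 1, q₋₁ = 0):
  k = 0: a₀ = 3; p₀/q₀ = 3/1; p₀² − 14·q₀² = 9 − 14 = -5.
  k = 1: m = 3, d = 5, a = ⌊(3 + 3)/5⌋ = 1; p/q = (1·3 + 1)/(1·1 + 0) = 4/1; p² − 14·q² = 16 − 14 = 2.
  k = 2: m = 2, d = 2, a = ⌊(3 + 2)/2⌋ = 2; p/q = (2·4 + 3)/(2·1 + 1) = 11/3; p² − 14·q² = 121 − 126 = -5.
  k = 3: m = 2, d = 5, a = ⌊(3 + 2)/5⌋ = 1; p/q = (1·11 + 4)/(1·3 + 1) = 15/4; p² − 14·q² = 225 − 224 = 1.
  The first convergent with p² − 14·q² = 1 gives the fundamental solution (x₁, y₁) = (15, 4).
Step 2: Apply the recurrence (x_{n+1}, y_{n+1}) = (x₁x_n + 14y₁y_n, x₁y_n + y₁x_n) repeatedly.
  From (x_1, y_1) = (15, 4): x_2 = 15·15 + 14·4·4 = 449; y_2 = 15·4 + 4·15 = 120.
  From (x_2, y_2) = (449, 120): x_3 = 15·449 + 14·4·120 = 13455; y_3 = 15·120 + 4·449 = 3596.
  From (x_3, y_3) = (13455, 3596): x_4 = 15·13455 + 14·4·3596 = 403201; y_4 = 15·3596 + 4·13455 = 107760.
  From (x_4, y_4) = (403201, 107760): x_5 = 15·403201 + 14·4·107760 = 12082575; y_5 = 15·107760 + 4·403201 = 3229204.
  From (x_5, y_5) = (12082575, 3229204): x_6 = 15·12082575 + 14·4·3229204 = 362074049; y_6 = 15·3229204 + 4·12082575 = 96768360.
Step 3: Verify x_6² - 14·y_6² = 131097616959254401 - 131097616959254400 = 1 (should be 1). ✓

(x_1, y_1) = (15, 4); (x_6, y_6) = (362074049, 96768360).


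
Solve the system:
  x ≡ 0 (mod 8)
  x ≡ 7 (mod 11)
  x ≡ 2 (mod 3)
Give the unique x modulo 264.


Moduli 8, 11, 3 are pairwise coprime; by CRT there is a unique solution modulo M = 8 · 11 · 3 = 264.
Solve pairwise, accumulating the modulus:
  Start with x ≡ 0 (mod 8).
  Combine with x ≡ 7 (mod 11): since gcd(8, 11) = 1, we get a unique residue mod 88.
    Write x = 0 + 8·t and substitute into x ≡ 7 (mod 11): 8·t ≡ 7 − 0 = 7 (mod 11).
    The inverse of 8 mod 11 is 7 (since 8·7 = 56 = 5·11 + 1), so t ≡ 7·7 = 49 ≡ 5 (mod 11).
    Then x = 0 + 8·5 = 40, valid modulo lcm(8, 11) = 88: x ≡ 40 (mod 88).
  Combine with x ≡ 2 (mod 3): since gcd(88, 3) = 1, we get a unique residue mod 264.
    Write x = 40 + 88·t and substitute into x ≡ 2 (mod 3): 88·t ≡ 2 − 40 = -38 (mod 3).
    Reduce coefficients mod 3: 1·t ≡ 1 (mod 3).
    So t ≡ 1 (mod 3).
    Then x = 40 + 88·1 = 128, valid modulo lcm(88, 3) = 264: x ≡ 128 (mod 264).
Verify: 128 mod 8 = 0 ✓, 128 mod 11 = 7 ✓, 128 mod 3 = 2 ✓.

x ≡ 128 (mod 264).


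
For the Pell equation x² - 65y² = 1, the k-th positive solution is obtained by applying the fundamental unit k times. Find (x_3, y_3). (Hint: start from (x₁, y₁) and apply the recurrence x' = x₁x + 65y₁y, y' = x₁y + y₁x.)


Step 1: Find the fundamental solution (x₁, y₁) of x² - 65y² = 1.
  Expand √65 as a continued fraction. a₀ = ⌊√65⌋ = 8; iterate m_{k+1} = d_k·a_k − m_k, d_{k+1} = (65 − m_{k+1}²)/d_k, a_{k+1} = ⌊(a₀ + m_{k+1})/d_{k+1}⌋ (starting m₀ = 0, d₀ = 1), with convergents p_k = a_k·p_{k-1} + p_{k-2}, q_k = a_k·q_{k-1} + q_{k-2} (p₋₁ = 1, q₋₁ = 0):
  k = 0: a₀ = 8; p₀/q₀ = 8/1; p₀² − 65·q₀² = 64 − 65 = -1.
  k = 1: m = 8, d = 1, a = ⌊(8 + 8)/1⌋ = 16; p/q = (16·8 + 1)/(16·1 + 0) = 129/16; p² − 65·q² = 16641 − 16640 = 1.
  The first convergent with p² − 65·q² = 1 gives the fundamental solution (x₁, y₁) = (129, 16).
Step 2: Apply the recurrence (x_{n+1}, y_{n+1}) = (x₁x_n + 65y₁y_n, x₁y_n + y₁x_n) repeatedly.
  From (x_1, y_1) = (129, 16): x_2 = 129·129 + 65·16·16 = 33281; y_2 = 129·16 + 16·129 = 4128.
  From (x_2, y_2) = (33281, 4128): x_3 = 129·33281 + 65·16·4128 = 8586369; y_3 = 129·4128 + 16·33281 = 1065008.
Step 3: Verify x_3² - 65·y_3² = 73725732604161 - 73725732604160 = 1 (should be 1). ✓

(x_1, y_1) = (129, 16); (x_3, y_3) = (8586369, 1065008).


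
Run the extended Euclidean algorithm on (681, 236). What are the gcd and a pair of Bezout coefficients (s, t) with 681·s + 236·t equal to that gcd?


Euclidean algorithm on (681, 236) — divide until remainder is 0:
  681 = 2 · 236 + 209
  236 = 1 · 209 + 27
  209 = 7 · 27 + 20
  27 = 1 · 20 + 7
  20 = 2 · 7 + 6
  7 = 1 · 6 + 1
  6 = 6 · 1 + 0
gcd(681, 236) = 1.
Track Bezout coefficients alongside the remainders: start with r₀ = 681 = a·1 + b·0 (s = 1, t = 0) and r₁ = 236 = a·0 + b·1 (s = 0, t = 1); each new remainder r_{k+1} = r_{k-1} − q_k·r_k inherits s_{k+1} = s_{k-1} − q_k·s_k, t_{k+1} = t_{k-1} − q_k·t_k, so r_k = a·s_k + b·t_k at every step:
  q = 2: r = 209, s = 1 − 2·0 = 1, t = 0 − 2·1 = -2  (check: 681·1 + 236·(-2) = 209)
  q = 1: r = 27, s = 0 − 1·1 = -1, t = 1 − 1·(-2) = 3  (check: 681·(-1) + 236·3 = 27)
  q = 7: r = 20, s = 1 − 7·(-1) = 8, t = -2 − 7·3 = -23  (check: 681·8 + 236·(-23) = 20)
  q = 1: r = 7, s = -1 − 1·8 = -9, t = 3 − 1·(-23) = 26  (check: 681·(-9) + 236·26 = 7)
  q = 2: r = 6, s = 8 − 2·(-9) = 26, t = -23 − 2·26 = -75  (check: 681·26 + 236·(-75) = 6)
  q = 1: r = 1, s = -9 − 1·26 = -35, t = 26 − 1·(-75) = 101  (check: 681·(-35) + 236·101 = 1)
The row with r = 1 (the gcd) gives the Bezout coefficients s = -35, t = 101.
Result: 681 · (-35) + 236 · (101) = 1.

gcd(681, 236) = 1; s = -35, t = 101 (check: 681·(-35) + 236·101 = 1).


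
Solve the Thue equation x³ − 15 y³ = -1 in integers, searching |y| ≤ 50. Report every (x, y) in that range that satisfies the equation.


The equation is x³ - 15y³ = -1. For fixed y, x³ = 15·y³ − 1, so a solution requires the RHS to be a perfect cube.
Strategy: iterate y from -50 to 50, compute RHS = 15·y³ − 1, and check whether it is a (positive or negative) perfect cube.
Check small values of y:
  y = 0: RHS = -1 = (-1)³ ⇒ x = -1 works.
  y = 1: RHS = 14 is not a perfect cube.
  y = -1: RHS = -16 is not a perfect cube.
  y = 2: RHS = 119 is not a perfect cube.
  y = -2: RHS = -121 is not a perfect cube.
  y = 3: RHS = 404 is not a perfect cube.
  y = -3: RHS = -406 is not a perfect cube.
Continuing the search up to |y| = 50 finds no further solutions beyond those listed.
Collected solutions: (-1, 0).

Solutions (with |y| ≤ 50): (-1, 0).


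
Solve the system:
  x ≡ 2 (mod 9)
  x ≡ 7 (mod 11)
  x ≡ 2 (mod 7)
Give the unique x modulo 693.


Moduli 9, 11, 7 are pairwise coprime; by CRT there is a unique solution modulo M = 9 · 11 · 7 = 693.
Solve pairwise, accumulating the modulus:
  Start with x ≡ 2 (mod 9).
  Combine with x ≡ 7 (mod 11): since gcd(9, 11) = 1, we get a unique residue mod 99.
    Write x = 2 + 9·t and substitute into x ≡ 7 (mod 11): 9·t ≡ 7 − 2 = 5 (mod 11).
    The inverse of 9 mod 11 is 5 (since 9·5 = 45 = 4·11 + 1), so t ≡ 5·5 = 25 ≡ 3 (mod 11).
    Then x = 2 + 9·3 = 29, valid modulo lcm(9, 11) = 99: x ≡ 29 (mod 99).
  Combine with x ≡ 2 (mod 7): since gcd(99, 7) = 1, we get a unique residue mod 693.
    Write x = 29 + 99·t and substitute into x ≡ 2 (mod 7): 99·t ≡ 2 − 29 = -27 (mod 7).
    Reduce coefficients mod 7: 1·t ≡ 1 (mod 7).
    So t ≡ 1 (mod 7).
    Then x = 29 + 99·1 = 128, valid modulo lcm(99, 7) = 693: x ≡ 128 (mod 693).
Verify: 128 mod 9 = 2 ✓, 128 mod 11 = 7 ✓, 128 mod 7 = 2 ✓.

x ≡ 128 (mod 693).


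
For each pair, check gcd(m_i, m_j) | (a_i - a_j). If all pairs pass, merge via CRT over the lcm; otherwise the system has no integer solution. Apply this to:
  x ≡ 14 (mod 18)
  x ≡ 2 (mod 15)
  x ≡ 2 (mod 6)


Moduli 18, 15, 6 are not pairwise coprime, so CRT works modulo lcm(m_i) when all pairwise compatibility conditions hold.
Pairwise compatibility: gcd(m_i, m_j) must divide a_i - a_j for every pair.
Merge one congruence at a time:
  Start: x ≡ 14 (mod 18).
  Combine with x ≡ 2 (mod 15): gcd(18, 15) = 3; 2 - 14 = -12, which IS divisible by 3, so compatible.
    Write x = 14 + 18·t and substitute into x ≡ 2 (mod 15): 18·t ≡ 2 − 14 = -12 (mod 15).
    Divide the congruence (and modulus) by g = 3: 6·t ≡ -4 (mod 5).
    Reduce coefficients mod 5: 1·t ≡ 1 (mod 5).
    So t ≡ 1 (mod 5).
    Then x = 14 + 18·1 = 32, valid modulo lcm(18, 15) = 90: x ≡ 32 (mod 90).
  Combine with x ≡ 2 (mod 6): gcd(90, 6) = 6; 2 - 32 = -30, which IS divisible by 6, so compatible.
    Write x = 32 + 90·t and substitute into x ≡ 2 (mod 6): 90·t ≡ 2 − 32 = -30 (mod 6).
    Divide the congruence (and modulus) by g = 6: 15·t ≡ -5 (mod 1).
    Modulo 1 every t works; take t = 0.
    Then x = 32 + 90·0 = 32, valid modulo lcm(90, 6) = 90: x ≡ 32 (mod 90).
Verify: 32 mod 18 = 14, 32 mod 15 = 2, 32 mod 6 = 2.

x ≡ 32 (mod 90).


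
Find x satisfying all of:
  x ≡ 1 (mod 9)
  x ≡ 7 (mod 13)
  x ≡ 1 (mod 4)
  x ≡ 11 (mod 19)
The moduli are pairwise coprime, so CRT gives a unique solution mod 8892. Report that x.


Product of moduli M = 9 · 13 · 4 · 19 = 8892.
Merge one congruence at a time:
  Start: x ≡ 1 (mod 9).
  Combine with x ≡ 7 (mod 13); new modulus lcm = 117.
    Write x = 1 + 9·t and substitute into x ≡ 7 (mod 13): 9·t ≡ 7 − 1 = 6 (mod 13).
    The inverse of 9 mod 13 is 3 (since 9·3 = 27 = 2·13 + 1), so t ≡ 3·6 = 18 ≡ 5 (mod 13).
    Then x = 1 + 9·5 = 46, valid modulo lcm(9, 13) = 117: x ≡ 46 (mod 117).
  Combine with x ≡ 1 (mod 4); new modulus lcm = 468.
    Write x = 46 + 117·t and substitute into x ≡ 1 (mod 4): 117·t ≡ 1 − 46 = -45 (mod 4).
    Reduce coefficients mod 4: 1·t ≡ 3 (mod 4).
    So t ≡ 3 (mod 4).
    Then x = 46 + 117·3 = 397, valid modulo lcm(117, 4) = 468: x ≡ 397 (mod 468).
  Combine with x ≡ 11 (mod 19); new modulus lcm = 8892.
    Write x = 397 + 468·t and substitute into x ≡ 11 (mod 19): 468·t ≡ 11 − 397 = -386 (mod 19).
    Reduce coefficients mod 19: 12·t ≡ 13 (mod 19).
    The inverse of 12 mod 19 is 8 (since 12·8 = 96 = 5·19 + 1), so t ≡ 8·13 = 104 ≡ 9 (mod 19).
    Then x = 397 + 468·9 = 4609, valid modulo lcm(468, 19) = 8892: x ≡ 4609 (mod 8892).
Verify against each original: 4609 mod 9 = 1, 4609 mod 13 = 7, 4609 mod 4 = 1, 4609 mod 19 = 11.

x ≡ 4609 (mod 8892).


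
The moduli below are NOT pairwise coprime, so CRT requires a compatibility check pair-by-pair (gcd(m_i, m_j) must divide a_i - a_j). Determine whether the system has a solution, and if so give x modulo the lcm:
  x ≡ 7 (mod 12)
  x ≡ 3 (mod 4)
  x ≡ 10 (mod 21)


Moduli 12, 4, 21 are not pairwise coprime, so CRT works modulo lcm(m_i) when all pairwise compatibility conditions hold.
Pairwise compatibility: gcd(m_i, m_j) must divide a_i - a_j for every pair.
Merge one congruence at a time:
  Start: x ≡ 7 (mod 12).
  Combine with x ≡ 3 (mod 4): gcd(12, 4) = 4; 3 - 7 = -4, which IS divisible by 4, so compatible.
    Write x = 7 + 12·t and substitute into x ≡ 3 (mod 4): 12·t ≡ 3 − 7 = -4 (mod 4).
    Divide the congruence (and modulus) by g = 4: 3·t ≡ -1 (mod 1).
    Modulo 1 every t works; take t = 0.
    Then x = 7 + 12·0 = 7, valid modulo lcm(12, 4) = 12: x ≡ 7 (mod 12).
  Combine with x ≡ 10 (mod 21): gcd(12, 21) = 3; 10 - 7 = 3, which IS divisible by 3, so compatible.
    Write x = 7 + 12·t and substitute into x ≡ 10 (mod 21): 12·t ≡ 10 − 7 = 3 (mod 21).
    Divide the congruence (and modulus) by g = 3: 4·t ≡ 1 (mod 7).
    The inverse of 4 mod 7 is 2 (since 4·2 = 8 = 1·7 + 1), so t ≡ 2·1 = 2 ≡ 2 (mod 7).
    Then x = 7 + 12·2 = 31, valid modulo lcm(12, 21) = 84: x ≡ 31 (mod 84).
Verify: 31 mod 12 = 7, 31 mod 4 = 3, 31 mod 21 = 10.

x ≡ 31 (mod 84).


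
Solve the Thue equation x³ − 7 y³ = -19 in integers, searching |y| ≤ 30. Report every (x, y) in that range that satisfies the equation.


The equation is x³ - 7y³ = -19. For fixed y, x³ = 7·y³ − 19, so a solution requires the RHS to be a perfect cube.
Strategy: iterate y from -30 to 30, compute RHS = 7·y³ − 19, and check whether it is a (positive or negative) perfect cube.
Check small values of y:
  y = 0: RHS = -19 is not a perfect cube.
  y = 1: RHS = -12 is not a perfect cube.
  y = -1: RHS = -26 is not a perfect cube.
  y = 2: RHS = 37 is not a perfect cube.
  y = -2: RHS = -75 is not a perfect cube.
  y = 3: RHS = 170 is not a perfect cube.
  y = -3: RHS = -208 is not a perfect cube.
Continuing the search up to |y| = 30 finds no solutions either.
No (x, y) in the scanned range satisfies the equation.

No integer solutions with |y| ≤ 30.


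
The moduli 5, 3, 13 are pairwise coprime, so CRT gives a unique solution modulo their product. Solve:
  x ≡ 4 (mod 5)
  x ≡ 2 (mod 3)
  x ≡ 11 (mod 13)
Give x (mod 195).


Moduli 5, 3, 13 are pairwise coprime; by CRT there is a unique solution modulo M = 5 · 3 · 13 = 195.
Solve pairwise, accumulating the modulus:
  Start with x ≡ 4 (mod 5).
  Combine with x ≡ 2 (mod 3): since gcd(5, 3) = 1, we get a unique residue mod 15.
    Write x = 4 + 5·t and substitute into x ≡ 2 (mod 3): 5·t ≡ 2 − 4 = -2 (mod 3).
    Reduce coefficients mod 3: 2·t ≡ 1 (mod 3).
    The inverse of 2 mod 3 is 2 (since 2·2 = 4 = 1·3 + 1), so t ≡ 2·1 = 2 ≡ 2 (mod 3).
    Then x = 4 + 5·2 = 14, valid modulo lcm(5, 3) = 15: x ≡ 14 (mod 15).
  Combine with x ≡ 11 (mod 13): since gcd(15, 13) = 1, we get a unique residue mod 195.
    Write x = 14 + 15·t and substitute into x ≡ 11 (mod 13): 15·t ≡ 11 − 14 = -3 (mod 13).
    Reduce coefficients mod 13: 2·t ≡ 10 (mod 13).
    The inverse of 2 mod 13 is 7 (since 2·7 = 14 = 1·13 + 1), so t ≡ 7·10 = 70 ≡ 5 (mod 13).
    Then x = 14 + 15·5 = 89, valid modulo lcm(15, 13) = 195: x ≡ 89 (mod 195).
Verify: 89 mod 5 = 4 ✓, 89 mod 3 = 2 ✓, 89 mod 13 = 11 ✓.

x ≡ 89 (mod 195).


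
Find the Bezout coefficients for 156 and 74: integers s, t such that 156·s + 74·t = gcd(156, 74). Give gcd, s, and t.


Euclidean algorithm on (156, 74) — divide until remainder is 0:
  156 = 2 · 74 + 8
  74 = 9 · 8 + 2
  8 = 4 · 2 + 0
gcd(156, 74) = 2.
Track Bezout coefficients alongside the remainders: start with r₀ = 156 = a·1 + b·0 (s = 1, t = 0) and r₁ = 74 = a·0 + b·1 (s = 0, t = 1); each new remainder r_{k+1} = r_{k-1} − q_k·r_k inherits s_{k+1} = s_{k-1} − q_k·s_k, t_{k+1} = t_{k-1} − q_k·t_k, so r_k = a·s_k + b·t_k at every step:
  q = 2: r = 8, s = 1 − 2·0 = 1, t = 0 − 2·1 = -2  (check: 156·1 + 74·(-2) = 8)
  q = 9: r = 2, s = 0 − 9·1 = -9, t = 1 − 9·(-2) = 19  (check: 156·(-9) + 74·19 = 2)
The row with r = 2 (the gcd) gives the Bezout coefficients s = -9, t = 19.
Result: 156 · (-9) + 74 · (19) = 2.

gcd(156, 74) = 2; s = -9, t = 19 (check: 156·(-9) + 74·19 = 2).


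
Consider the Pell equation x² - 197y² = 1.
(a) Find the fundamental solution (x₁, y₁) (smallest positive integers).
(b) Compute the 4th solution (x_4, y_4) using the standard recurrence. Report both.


Step 1: Find the fundamental solution (x₁, y₁) of x² - 197y² = 1.
  Expand √197 as a continued fraction. a₀ = ⌊√197⌋ = 14; iterate m_{k+1} = d_k·a_k − m_k, d_{k+1} = (197 − m_{k+1}²)/d_k, a_{k+1} = ⌊(a₀ + m_{k+1})/d_{k+1}⌋ (starting m₀ = 0, d₀ = 1), with convergents p_k = a_k·p_{k-1} + p_{k-2}, q_k = a_k·q_{k-1} + q_{k-2} (p₋₁ = 1, q₋₁ = 0):
  k = 0: a₀ = 14; p₀/q₀ = 14/1; p₀² − 197·q₀² = 196 − 197 = -1.
  k = 1: m = 14, d = 1, a = ⌊(14 + 14)/1⌋ = 28; p/q = (28·14 + 1)/(28·1 + 0) = 393/28; p² − 197·q² = 154449 − 154448 = 1.
  The first convergent with p² − 197·q² = 1 gives the fundamental solution (x₁, y₁) = (393, 28).
Step 2: Apply the recurrence (x_{n+1}, y_{n+1}) = (x₁x_n + 197y₁y_n, x₁y_n + y₁x_n) repeatedly.
  From (x_1, y_1) = (393, 28): x_2 = 393·393 + 197·28·28 = 308897; y_2 = 393·28 + 28·393 = 22008.
  From (x_2, y_2) = (308897, 22008): x_3 = 393·308897 + 197·28·22008 = 242792649; y_3 = 393·22008 + 28·308897 = 17298260.
  From (x_3, y_3) = (242792649, 17298260): x_4 = 393·242792649 + 197·28·17298260 = 190834713217; y_4 = 393·17298260 + 28·242792649 = 13596410352.
Step 3: Verify x_4² - 197·y_4² = 36417887768614634489089 - 36417887768614634489088 = 1 (should be 1). ✓

(x_1, y_1) = (393, 28); (x_4, y_4) = (190834713217, 13596410352).


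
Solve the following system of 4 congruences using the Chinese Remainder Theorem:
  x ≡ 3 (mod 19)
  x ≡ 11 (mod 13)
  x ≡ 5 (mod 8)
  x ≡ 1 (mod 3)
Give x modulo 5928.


Product of moduli M = 19 · 13 · 8 · 3 = 5928.
Merge one congruence at a time:
  Start: x ≡ 3 (mod 19).
  Combine with x ≡ 11 (mod 13); new modulus lcm = 247.
    Write x = 3 + 19·t and substitute into x ≡ 11 (mod 13): 19·t ≡ 11 − 3 = 8 (mod 13).
    Reduce coefficients mod 13: 6·t ≡ 8 (mod 13).
    The inverse of 6 mod 13 is 11 (since 6·11 = 66 = 5·13 + 1), so t ≡ 11·8 = 88 ≡ 10 (mod 13).
    Then x = 3 + 19·10 = 193, valid modulo lcm(19, 13) = 247: x ≡ 193 (mod 247).
  Combine with x ≡ 5 (mod 8); new modulus lcm = 1976.
    Write x = 193 + 247·t and substitute into x ≡ 5 (mod 8): 247·t ≡ 5 − 193 = -188 (mod 8).
    Reduce coefficients mod 8: 7·t ≡ 4 (mod 8).
    The inverse of 7 mod 8 is 7 (since 7·7 = 49 = 6·8 + 1), so t ≡ 7·4 = 28 ≡ 4 (mod 8).
    Then x = 193 + 247·4 = 1181, valid modulo lcm(247, 8) = 1976: x ≡ 1181 (mod 1976).
  Combine with x ≡ 1 (mod 3); new modulus lcm = 5928.
    Write x = 1181 + 1976·t and substitute into x ≡ 1 (mod 3): 1976·t ≡ 1 − 1181 = -1180 (mod 3).
    Reduce coefficients mod 3: 2·t ≡ 2 (mod 3).
    The inverse of 2 mod 3 is 2 (since 2·2 = 4 = 1·3 + 1), so t ≡ 2·2 = 4 ≡ 1 (mod 3).
    Then x = 1181 + 1976·1 = 3157, valid modulo lcm(1976, 3) = 5928: x ≡ 3157 (mod 5928).
Verify against each original: 3157 mod 19 = 3, 3157 mod 13 = 11, 3157 mod 8 = 5, 3157 mod 3 = 1.

x ≡ 3157 (mod 5928).


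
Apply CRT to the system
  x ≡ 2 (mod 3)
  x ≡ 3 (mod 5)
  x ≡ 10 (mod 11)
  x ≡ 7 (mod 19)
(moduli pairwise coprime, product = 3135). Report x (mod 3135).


Product of moduli M = 3 · 5 · 11 · 19 = 3135.
Merge one congruence at a time:
  Start: x ≡ 2 (mod 3).
  Combine with x ≡ 3 (mod 5); new modulus lcm = 15.
    Write x = 2 + 3·t and substitute into x ≡ 3 (mod 5): 3·t ≡ 3 − 2 = 1 (mod 5).
    The inverse of 3 mod 5 is 2 (since 3·2 = 6 = 1·5 + 1), so t ≡ 2·1 = 2 ≡ 2 (mod 5).
    Then x = 2 + 3·2 = 8, valid modulo lcm(3, 5) = 15: x ≡ 8 (mod 15).
  Combine with x ≡ 10 (mod 11); new modulus lcm = 165.
    Write x = 8 + 15·t and substitute into x ≡ 10 (mod 11): 15·t ≡ 10 − 8 = 2 (mod 11).
    Reduce coefficients mod 11: 4·t ≡ 2 (mod 11).
    The inverse of 4 mod 11 is 3 (since 4·3 = 12 = 1·11 + 1), so t ≡ 3·2 = 6 ≡ 6 (mod 11).
    Then x = 8 + 15·6 = 98, valid modulo lcm(15, 11) = 165: x ≡ 98 (mod 165).
  Combine with x ≡ 7 (mod 19); new modulus lcm = 3135.
    Write x = 98 + 165·t and substitute into x ≡ 7 (mod 19): 165·t ≡ 7 − 98 = -91 (mod 19).
    Reduce coefficients mod 19: 13·t ≡ 4 (mod 19).
    The inverse of 13 mod 19 is 3 (since 13·3 = 39 = 2·19 + 1), so t ≡ 3·4 = 12 ≡ 12 (mod 19).
    Then x = 98 + 165·12 = 2078, valid modulo lcm(165, 19) = 3135: x ≡ 2078 (mod 3135).
Verify against each original: 2078 mod 3 = 2, 2078 mod 5 = 3, 2078 mod 11 = 10, 2078 mod 19 = 7.

x ≡ 2078 (mod 3135).


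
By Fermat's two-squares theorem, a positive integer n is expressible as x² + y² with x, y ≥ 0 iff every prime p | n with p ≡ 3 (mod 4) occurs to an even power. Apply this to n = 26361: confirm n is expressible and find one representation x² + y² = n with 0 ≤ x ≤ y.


Step 1: Factor n = 26361 = 3^2 · 29 · 101.
Step 2: Check the mod-4 condition on each prime factor: 3 ≡ 3 (mod 4), exponent 2 (must be even); 29 ≡ 1 (mod 4), exponent 1; 101 ≡ 1 (mod 4), exponent 1.
All primes ≡ 3 (mod 4) appear to even exponent (or don't appear), so by the two-squares theorem n IS expressible as a sum of two squares.
Step 3: Build a representation. Group n = k² · m with k = 3 and m = 29 · 101 = 2929 (a product of primes ≡ 1 (mod 4)); a representation of m scales to one of n via (k·x)² + (k·y)² = k²(x² + y²). Each prime p ≡ 1 (mod 4) is itself a sum of two squares; find a² by testing p − a² for a perfect square:
  29: 29 − 1² = 28, 29 − 2² = 25 = 5² ⇒ 29 = 2² + 5².
  101: 101 − 1² = 100 = 10² ⇒ 101 = 1² + 10².
  Combine using the Brahmagupta–Fibonacci identity (a² + b²)(c² + d²) = (ac − bd)² + (ad + bc)² = (ac + bd)² + (ad − bc)²:
  29 · 101 = 2929: from (2² + 5²)(1² + 10²), take (2·1 − 5·10, 2·10 + 5·1) = (2 − 50, 20 + 5) = (-48, 25); dropping signs (only squares matter) gives (48, 25); check 48² + 25² = 2304 + 625 = 2929 ✓.
  Scale by k = 3: (3·48, 3·25) = (144, 75).
Step 4: Order so x ≤ y and verify: 75² + 144² = 5625 + 20736 = 26361 = n. ✓

n = 26361 = 75² + 144² (one valid representation with x ≤ y).


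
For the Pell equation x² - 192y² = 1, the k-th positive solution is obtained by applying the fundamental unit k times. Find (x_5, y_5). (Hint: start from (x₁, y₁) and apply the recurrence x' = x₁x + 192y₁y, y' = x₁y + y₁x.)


Step 1: Find the fundamental solution (x₁, y₁) of x² - 192y² = 1.
  Expand √192 as a continued fraction. a₀ = ⌊√192⌋ = 13; iterate m_{k+1} = d_k·a_k − m_k, d_{k+1} = (192 − m_{k+1}²)/d_k, a_{k+1} = ⌊(a₀ + m_{k+1})/d_{k+1}⌋ (starting m₀ = 0, d₀ = 1), with convergents p_k = a_k·p_{k-1} + p_{k-2}, q_k = a_k·q_{k-1} + q_{k-2} (p₋₁ = 1, q₋₁ = 0):
  k = 0: a₀ = 13; p₀/q₀ = 13/1; p₀² − 192·q₀² = 169 − 192 = -23.
  k = 1: m = 13, d = 23, a = ⌊(13 + 13)/23⌋ = 1; p/q = (1·13 + 1)/(1·1 + 0) = 14/1; p² − 192·q² = 196 − 192 = 4.
  k = 2: m = 10, d = 4, a = ⌊(13 + 10)/4⌋ = 5; p/q = (5·14 + 13)/(5·1 + 1) = 83/6; p² − 192·q² = 6889 − 6912 = -23.
  k = 3: m = 10, d = 23, a = ⌊(13 + 10)/23⌋ = 1; p/q = (1·83 + 14)/(1·6 + 1) = 97/7; p² − 192·q² = 9409 − 9408 = 1.
  The first convergent with p² − 192·q² = 1 gives the fundamental solution (x₁, y₁) = (97, 7).
Step 2: Apply the recurrence (x_{n+1}, y_{n+1}) = (x₁x_n + 192y₁y_n, x₁y_n + y₁x_n) repeatedly.
  From (x_1, y_1) = (97, 7): x_2 = 97·97 + 192·7·7 = 18817; y_2 = 97·7 + 7·97 = 1358.
  From (x_2, y_2) = (18817, 1358): x_3 = 97·18817 + 192·7·1358 = 3650401; y_3 = 97·1358 + 7·18817 = 263445.
  From (x_3, y_3) = (3650401, 263445): x_4 = 97·3650401 + 192·7·263445 = 708158977; y_4 = 97·263445 + 7·3650401 = 51106972.
  From (x_4, y_4) = (708158977, 51106972): x_5 = 97·708158977 + 192·7·51106972 = 137379191137; y_5 = 97·51106972 + 7·708158977 = 9914489123.
Step 3: Verify x_5² - 192·y_5² = 18873042157456379352769 - 18873042157456379352768 = 1 (should be 1). ✓

(x_1, y_1) = (97, 7); (x_5, y_5) = (137379191137, 9914489123).


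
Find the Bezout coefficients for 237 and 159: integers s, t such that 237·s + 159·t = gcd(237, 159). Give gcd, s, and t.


Euclidean algorithm on (237, 159) — divide until remainder is 0:
  237 = 1 · 159 + 78
  159 = 2 · 78 + 3
  78 = 26 · 3 + 0
gcd(237, 159) = 3.
Track Bezout coefficients alongside the remainders: start with r₀ = 237 = a·1 + b·0 (s = 1, t = 0) and r₁ = 159 = a·0 + b·1 (s = 0, t = 1); each new remainder r_{k+1} = r_{k-1} − q_k·r_k inherits s_{k+1} = s_{k-1} − q_k·s_k, t_{k+1} = t_{k-1} − q_k·t_k, so r_k = a·s_k + b·t_k at every step:
  q = 1: r = 78, s = 1 − 1·0 = 1, t = 0 − 1·1 = -1  (check: 237·1 + 159·(-1) = 78)
  q = 2: r = 3, s = 0 − 2·1 = -2, t = 1 − 2·(-1) = 3  (check: 237·(-2) + 159·3 = 3)
The row with r = 3 (the gcd) gives the Bezout coefficients s = -2, t = 3.
Result: 237 · (-2) + 159 · (3) = 3.

gcd(237, 159) = 3; s = -2, t = 3 (check: 237·(-2) + 159·3 = 3).


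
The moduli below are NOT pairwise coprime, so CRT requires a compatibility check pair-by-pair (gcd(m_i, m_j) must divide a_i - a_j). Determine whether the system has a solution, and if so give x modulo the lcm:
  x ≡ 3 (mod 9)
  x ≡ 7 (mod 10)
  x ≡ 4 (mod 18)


Moduli 9, 10, 18 are not pairwise coprime, so CRT works modulo lcm(m_i) when all pairwise compatibility conditions hold.
Pairwise compatibility: gcd(m_i, m_j) must divide a_i - a_j for every pair.
Merge one congruence at a time:
  Start: x ≡ 3 (mod 9).
  Combine with x ≡ 7 (mod 10): gcd(9, 10) = 1; 7 - 3 = 4, which IS divisible by 1, so compatible.
    Write x = 3 + 9·t and substitute into x ≡ 7 (mod 10): 9·t ≡ 7 − 3 = 4 (mod 10).
    The inverse of 9 mod 10 is 9 (since 9·9 = 81 = 8·10 + 1), so t ≡ 9·4 = 36 ≡ 6 (mod 10).
    Then x = 3 + 9·6 = 57, valid modulo lcm(9, 10) = 90: x ≡ 57 (mod 90).
  Combine with x ≡ 4 (mod 18): gcd(90, 18) = 18, and 4 - 57 = -53 is NOT divisible by 18.
    ⇒ system is inconsistent (no integer solution).

No solution (the system is inconsistent).
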